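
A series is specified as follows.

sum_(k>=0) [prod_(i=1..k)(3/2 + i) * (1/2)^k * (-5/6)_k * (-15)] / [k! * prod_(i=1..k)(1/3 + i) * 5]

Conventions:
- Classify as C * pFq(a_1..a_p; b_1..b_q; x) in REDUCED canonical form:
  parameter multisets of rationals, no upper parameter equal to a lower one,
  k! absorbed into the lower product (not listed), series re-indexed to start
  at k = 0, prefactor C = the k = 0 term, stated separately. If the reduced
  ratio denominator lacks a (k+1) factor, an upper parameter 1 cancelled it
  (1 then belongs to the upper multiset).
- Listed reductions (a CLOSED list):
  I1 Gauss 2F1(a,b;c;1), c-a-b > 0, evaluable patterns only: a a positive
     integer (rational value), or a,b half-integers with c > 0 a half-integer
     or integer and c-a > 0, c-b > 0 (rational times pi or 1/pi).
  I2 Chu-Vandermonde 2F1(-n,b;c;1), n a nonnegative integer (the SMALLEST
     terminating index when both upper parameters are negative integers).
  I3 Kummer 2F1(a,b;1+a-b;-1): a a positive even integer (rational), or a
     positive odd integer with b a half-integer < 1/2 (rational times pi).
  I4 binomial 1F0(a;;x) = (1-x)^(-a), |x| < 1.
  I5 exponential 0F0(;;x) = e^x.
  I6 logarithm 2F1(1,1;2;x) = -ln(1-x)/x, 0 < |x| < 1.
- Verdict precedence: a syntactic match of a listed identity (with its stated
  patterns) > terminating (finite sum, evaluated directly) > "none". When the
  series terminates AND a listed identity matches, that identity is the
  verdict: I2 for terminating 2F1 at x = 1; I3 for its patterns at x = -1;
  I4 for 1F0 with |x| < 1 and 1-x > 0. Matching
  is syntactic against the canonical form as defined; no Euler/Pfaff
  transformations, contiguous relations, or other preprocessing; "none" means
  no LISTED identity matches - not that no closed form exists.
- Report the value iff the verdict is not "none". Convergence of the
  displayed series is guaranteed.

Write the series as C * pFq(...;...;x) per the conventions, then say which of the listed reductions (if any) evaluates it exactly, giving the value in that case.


Classification (C = -3): 2F1 with upper {-5/6, 5/2}, lower {4/3}, argument x = 1/2. Verdict: none here - no I1-I6 shape fits x = 1/2 with lower {4/3}.

First insight: t_0 = -3 here, and the lower running product (C = -3, x = 1/2) is a rising factorial.
Consecutive-term ratio: r(k) = (1/2) * (k-5/6) (k+5/2) / [(k+4/3) (k+1)] - poly over poly, x = (1/2) from leading terms; C = -3 at k = 0.


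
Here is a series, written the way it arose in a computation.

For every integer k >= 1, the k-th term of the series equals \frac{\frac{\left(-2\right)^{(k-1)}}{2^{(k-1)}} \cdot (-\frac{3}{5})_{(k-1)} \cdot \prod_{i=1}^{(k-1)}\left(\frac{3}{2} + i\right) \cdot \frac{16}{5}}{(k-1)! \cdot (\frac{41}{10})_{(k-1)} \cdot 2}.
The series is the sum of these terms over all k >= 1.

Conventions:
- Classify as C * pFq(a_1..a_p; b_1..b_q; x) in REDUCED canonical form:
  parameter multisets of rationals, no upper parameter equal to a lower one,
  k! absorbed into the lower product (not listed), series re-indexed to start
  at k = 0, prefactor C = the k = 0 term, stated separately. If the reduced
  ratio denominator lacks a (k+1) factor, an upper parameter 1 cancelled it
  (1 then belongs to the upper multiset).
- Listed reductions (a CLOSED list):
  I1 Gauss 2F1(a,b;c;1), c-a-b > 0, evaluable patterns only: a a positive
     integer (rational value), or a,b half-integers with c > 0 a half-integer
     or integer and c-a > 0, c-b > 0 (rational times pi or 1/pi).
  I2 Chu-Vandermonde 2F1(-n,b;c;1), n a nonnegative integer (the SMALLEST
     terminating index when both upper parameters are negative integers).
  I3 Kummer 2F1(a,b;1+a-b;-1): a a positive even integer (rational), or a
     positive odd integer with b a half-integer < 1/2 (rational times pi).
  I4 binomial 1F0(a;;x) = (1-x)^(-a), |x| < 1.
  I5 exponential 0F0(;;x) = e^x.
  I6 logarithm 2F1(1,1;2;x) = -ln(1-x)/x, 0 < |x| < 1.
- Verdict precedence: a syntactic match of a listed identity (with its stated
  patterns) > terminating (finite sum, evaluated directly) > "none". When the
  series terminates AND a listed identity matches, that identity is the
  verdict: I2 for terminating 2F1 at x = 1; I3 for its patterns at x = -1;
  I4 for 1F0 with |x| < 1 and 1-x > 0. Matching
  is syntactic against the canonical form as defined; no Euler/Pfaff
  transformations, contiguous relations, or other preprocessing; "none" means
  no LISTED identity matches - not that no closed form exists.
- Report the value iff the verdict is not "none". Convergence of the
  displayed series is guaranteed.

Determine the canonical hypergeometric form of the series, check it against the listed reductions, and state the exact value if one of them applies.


This is \frac{8}{5} * 2F1(-\frac{3}{5}, \frac{5}{2}; \frac{41}{10}; -1) in reduced canonical form. Verdict: none. A 2F1 with upper {-\frac{3}{5}, \frac{5}{2}} fits none of I1-I6 at x = -1; the sum runs forever.

Structural cue: with t_0 = \frac{8}{5}, the running product (C = 8/5) telescopes to a rising factorial.
Consecutive-term ratio: r(k) = -1 * (k-\frac{3}{5}) (k+\frac{5}{2}) / [(k+\frac{41}{10}) (k+1)] - rational; roots negated = parameters, x = -1, C = \frac{8}{5}.


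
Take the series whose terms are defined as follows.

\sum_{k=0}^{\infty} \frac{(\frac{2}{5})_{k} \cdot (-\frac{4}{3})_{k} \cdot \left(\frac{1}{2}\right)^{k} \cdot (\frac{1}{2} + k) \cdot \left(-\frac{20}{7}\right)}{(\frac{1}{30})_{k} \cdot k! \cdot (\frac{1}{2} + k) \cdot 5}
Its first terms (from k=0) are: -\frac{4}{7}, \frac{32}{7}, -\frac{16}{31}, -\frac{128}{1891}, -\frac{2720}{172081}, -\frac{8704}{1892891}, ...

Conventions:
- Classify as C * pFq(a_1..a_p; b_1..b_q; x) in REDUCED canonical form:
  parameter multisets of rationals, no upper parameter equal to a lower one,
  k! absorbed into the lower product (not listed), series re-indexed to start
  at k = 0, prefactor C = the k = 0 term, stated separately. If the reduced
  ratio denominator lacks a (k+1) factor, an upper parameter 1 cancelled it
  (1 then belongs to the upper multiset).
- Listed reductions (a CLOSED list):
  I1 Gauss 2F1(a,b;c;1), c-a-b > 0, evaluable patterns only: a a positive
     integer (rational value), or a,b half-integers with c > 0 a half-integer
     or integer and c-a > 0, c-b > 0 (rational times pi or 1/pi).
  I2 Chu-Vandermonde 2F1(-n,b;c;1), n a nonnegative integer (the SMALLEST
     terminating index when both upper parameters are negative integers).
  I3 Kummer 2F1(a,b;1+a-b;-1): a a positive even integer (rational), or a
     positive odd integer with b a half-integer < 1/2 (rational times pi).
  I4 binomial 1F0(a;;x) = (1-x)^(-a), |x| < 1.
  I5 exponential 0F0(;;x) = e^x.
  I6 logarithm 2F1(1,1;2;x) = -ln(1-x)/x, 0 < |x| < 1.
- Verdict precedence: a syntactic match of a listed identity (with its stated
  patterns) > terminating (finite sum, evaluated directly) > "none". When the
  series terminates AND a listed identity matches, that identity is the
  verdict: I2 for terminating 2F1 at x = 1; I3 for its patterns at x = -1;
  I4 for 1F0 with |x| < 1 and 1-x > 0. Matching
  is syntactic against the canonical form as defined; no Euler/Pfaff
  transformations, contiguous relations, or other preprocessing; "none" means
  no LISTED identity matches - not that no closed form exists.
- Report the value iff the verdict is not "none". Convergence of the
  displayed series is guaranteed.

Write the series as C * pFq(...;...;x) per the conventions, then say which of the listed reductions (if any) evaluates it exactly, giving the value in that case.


First insight: t_0 = -\frac{4}{7} here, and the constant factors (C = -4/7, x = 1/2) combine into one prefactor.
Ratio: r(k) = \frac{1}{2} * (k-\frac{4}{3}) (k+\frac{2}{5}) / [(k+\frac{1}{30}) (k+1)] - poly over poly, x = \frac{1}{2} from leading terms; C = -\frac{4}{7} at k = 0.

x = \frac{1}{2} here; the reduced form reads 2F1, upper {-\frac{4}{3}, \frac{2}{5}}, lower {\frac{1}{30}}, C = -\frac{4}{7}. Verdict: none here - no I1-I6 shape fits x = \frac{1}{2} with lower {\frac{1}{30}}.


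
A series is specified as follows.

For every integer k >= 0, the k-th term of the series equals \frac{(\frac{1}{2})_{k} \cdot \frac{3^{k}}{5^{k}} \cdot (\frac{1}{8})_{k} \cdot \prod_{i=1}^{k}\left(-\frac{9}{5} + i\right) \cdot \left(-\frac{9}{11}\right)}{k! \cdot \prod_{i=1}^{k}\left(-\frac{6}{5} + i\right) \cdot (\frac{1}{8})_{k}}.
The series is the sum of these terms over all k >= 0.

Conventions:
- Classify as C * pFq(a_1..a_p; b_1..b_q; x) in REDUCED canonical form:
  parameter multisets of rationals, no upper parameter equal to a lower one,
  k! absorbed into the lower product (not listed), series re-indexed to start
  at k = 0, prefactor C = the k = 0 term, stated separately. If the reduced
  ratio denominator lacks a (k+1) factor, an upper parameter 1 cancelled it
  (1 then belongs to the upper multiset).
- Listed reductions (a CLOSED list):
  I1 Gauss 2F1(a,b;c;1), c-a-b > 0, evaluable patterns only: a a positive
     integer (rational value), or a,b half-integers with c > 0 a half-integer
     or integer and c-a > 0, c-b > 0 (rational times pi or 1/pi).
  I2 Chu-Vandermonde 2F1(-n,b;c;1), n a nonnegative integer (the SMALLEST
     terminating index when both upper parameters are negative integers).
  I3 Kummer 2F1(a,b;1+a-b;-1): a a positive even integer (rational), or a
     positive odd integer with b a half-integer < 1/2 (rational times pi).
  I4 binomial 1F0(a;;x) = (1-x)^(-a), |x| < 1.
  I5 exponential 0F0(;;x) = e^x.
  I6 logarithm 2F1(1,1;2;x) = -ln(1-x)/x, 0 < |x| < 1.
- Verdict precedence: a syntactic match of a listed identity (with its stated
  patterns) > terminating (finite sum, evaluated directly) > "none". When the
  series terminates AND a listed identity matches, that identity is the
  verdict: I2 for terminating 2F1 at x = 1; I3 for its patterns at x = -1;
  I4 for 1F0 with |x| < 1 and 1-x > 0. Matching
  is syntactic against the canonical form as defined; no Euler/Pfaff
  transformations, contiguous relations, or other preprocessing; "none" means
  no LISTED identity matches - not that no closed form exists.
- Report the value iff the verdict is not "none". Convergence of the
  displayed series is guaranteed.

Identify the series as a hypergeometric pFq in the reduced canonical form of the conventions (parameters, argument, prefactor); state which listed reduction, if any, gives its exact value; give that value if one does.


Key observation: from the first term -\frac{9}{11}: the lower running product (C = -9/11, x = 3/5) is a rising factorial.
Adjacent-term ratio: r(k) = \frac{3}{5} * (k-\frac{4}{5}) (k+\frac{1}{2}) / [(k-\frac{1}{5}) (k+1)] - poly over poly, x = \frac{3}{5} from leading terms; C = -\frac{9}{11} at k = 0.

Canonical form: C = -\frac{9}{11} times 2F1 with upper {-\frac{4}{5}, \frac{1}{2}}, lower {-\frac{1}{5}}, x = \frac{3}{5}. Verdict: none - this 2F1 at x = \frac{3}{5} matches no listed pattern, and upper {-\frac{4}{5}, \frac{1}{2}} holds no stopper.


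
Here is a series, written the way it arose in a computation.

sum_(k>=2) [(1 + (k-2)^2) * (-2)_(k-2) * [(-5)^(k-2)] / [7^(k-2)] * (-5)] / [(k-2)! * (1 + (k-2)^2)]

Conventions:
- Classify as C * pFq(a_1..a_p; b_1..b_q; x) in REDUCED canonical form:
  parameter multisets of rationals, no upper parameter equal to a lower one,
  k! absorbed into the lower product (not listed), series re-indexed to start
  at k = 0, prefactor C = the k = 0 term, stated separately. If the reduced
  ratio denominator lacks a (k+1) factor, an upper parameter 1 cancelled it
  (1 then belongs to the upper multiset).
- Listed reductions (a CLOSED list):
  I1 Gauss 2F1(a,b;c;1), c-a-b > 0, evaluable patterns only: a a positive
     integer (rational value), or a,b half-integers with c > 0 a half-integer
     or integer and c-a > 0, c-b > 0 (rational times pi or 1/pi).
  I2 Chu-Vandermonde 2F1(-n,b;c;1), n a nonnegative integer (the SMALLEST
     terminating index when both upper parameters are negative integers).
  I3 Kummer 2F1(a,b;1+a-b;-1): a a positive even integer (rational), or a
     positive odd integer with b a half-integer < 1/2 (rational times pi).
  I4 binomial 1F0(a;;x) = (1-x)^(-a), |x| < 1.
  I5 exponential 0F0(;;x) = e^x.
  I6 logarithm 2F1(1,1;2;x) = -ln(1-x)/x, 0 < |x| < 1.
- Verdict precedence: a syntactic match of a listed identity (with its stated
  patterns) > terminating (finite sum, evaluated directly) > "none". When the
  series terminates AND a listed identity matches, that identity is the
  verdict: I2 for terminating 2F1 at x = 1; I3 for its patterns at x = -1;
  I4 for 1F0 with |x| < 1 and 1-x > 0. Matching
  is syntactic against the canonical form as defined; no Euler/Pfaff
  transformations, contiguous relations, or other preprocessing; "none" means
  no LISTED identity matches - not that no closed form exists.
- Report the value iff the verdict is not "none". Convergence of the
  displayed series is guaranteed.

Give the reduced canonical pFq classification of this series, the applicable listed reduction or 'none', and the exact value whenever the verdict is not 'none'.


Canonical form: C = -5 times 1F0 with upper {-2}, lower {-}, x = -5/7. Verdict: binomial (I4) applies (the 1F0 binomial series: exponent 2, x = -5/7). Value: -720/49.

Structural cue: from the first term -5: striking the common factor k^2 + 1 reduces the term (C = -5).
Step ratio: r(k) = (-5/7) * (k-2) / [(k+1)] - rational in k, leading ratio (-5/7); with t_0 = -5, classification follows.


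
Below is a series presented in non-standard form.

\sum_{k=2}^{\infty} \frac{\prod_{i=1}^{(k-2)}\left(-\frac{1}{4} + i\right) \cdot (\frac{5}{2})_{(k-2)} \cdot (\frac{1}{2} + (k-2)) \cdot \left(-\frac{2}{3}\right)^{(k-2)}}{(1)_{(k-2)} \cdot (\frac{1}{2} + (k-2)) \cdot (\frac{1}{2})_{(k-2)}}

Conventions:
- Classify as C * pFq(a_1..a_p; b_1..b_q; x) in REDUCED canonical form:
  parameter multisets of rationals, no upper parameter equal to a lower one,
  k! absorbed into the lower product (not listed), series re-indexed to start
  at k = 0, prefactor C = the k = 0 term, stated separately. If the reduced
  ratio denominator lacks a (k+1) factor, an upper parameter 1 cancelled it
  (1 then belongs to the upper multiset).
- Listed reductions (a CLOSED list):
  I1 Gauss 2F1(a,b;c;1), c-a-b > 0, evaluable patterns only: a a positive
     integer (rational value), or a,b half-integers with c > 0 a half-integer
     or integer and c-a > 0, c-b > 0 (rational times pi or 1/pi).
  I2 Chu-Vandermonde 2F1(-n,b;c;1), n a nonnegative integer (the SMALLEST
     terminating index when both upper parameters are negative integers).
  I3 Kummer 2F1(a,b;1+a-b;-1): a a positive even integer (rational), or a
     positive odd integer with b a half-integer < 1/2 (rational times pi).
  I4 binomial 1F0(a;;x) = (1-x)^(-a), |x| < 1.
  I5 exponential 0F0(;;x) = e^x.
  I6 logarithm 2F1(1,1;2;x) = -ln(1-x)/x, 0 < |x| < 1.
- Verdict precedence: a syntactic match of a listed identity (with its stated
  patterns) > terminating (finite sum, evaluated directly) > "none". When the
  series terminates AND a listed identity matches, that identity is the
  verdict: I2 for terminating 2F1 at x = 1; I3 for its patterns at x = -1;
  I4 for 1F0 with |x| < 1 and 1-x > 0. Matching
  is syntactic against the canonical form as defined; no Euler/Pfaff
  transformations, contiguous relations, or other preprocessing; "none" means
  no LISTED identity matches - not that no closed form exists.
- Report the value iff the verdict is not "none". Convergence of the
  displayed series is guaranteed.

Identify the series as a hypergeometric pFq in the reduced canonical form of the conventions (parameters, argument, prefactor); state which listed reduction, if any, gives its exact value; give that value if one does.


Classification (C = 1): 2F1 with upper {\frac{3}{4}, \frac{5}{2}}, lower {\frac{1}{2}}, argument x = -\frac{2}{3}. Verdict: none - this 2F1 at x = -\frac{2}{3} matches no listed pattern, and upper {\frac{3}{4}, \frac{5}{2}} holds no stopper.

Key observation: with t_0 = 1, (1)_k (C = 1) is k! itself.
Adjacent-term ratio: r(k) = -\frac{2}{3} * (k+\frac{3}{4}) (k+\frac{5}{2}) / [(k+\frac{1}{2}) (k+1)] - rational in k, leading ratio -\frac{2}{3}; with t_0 = 1, classification follows.


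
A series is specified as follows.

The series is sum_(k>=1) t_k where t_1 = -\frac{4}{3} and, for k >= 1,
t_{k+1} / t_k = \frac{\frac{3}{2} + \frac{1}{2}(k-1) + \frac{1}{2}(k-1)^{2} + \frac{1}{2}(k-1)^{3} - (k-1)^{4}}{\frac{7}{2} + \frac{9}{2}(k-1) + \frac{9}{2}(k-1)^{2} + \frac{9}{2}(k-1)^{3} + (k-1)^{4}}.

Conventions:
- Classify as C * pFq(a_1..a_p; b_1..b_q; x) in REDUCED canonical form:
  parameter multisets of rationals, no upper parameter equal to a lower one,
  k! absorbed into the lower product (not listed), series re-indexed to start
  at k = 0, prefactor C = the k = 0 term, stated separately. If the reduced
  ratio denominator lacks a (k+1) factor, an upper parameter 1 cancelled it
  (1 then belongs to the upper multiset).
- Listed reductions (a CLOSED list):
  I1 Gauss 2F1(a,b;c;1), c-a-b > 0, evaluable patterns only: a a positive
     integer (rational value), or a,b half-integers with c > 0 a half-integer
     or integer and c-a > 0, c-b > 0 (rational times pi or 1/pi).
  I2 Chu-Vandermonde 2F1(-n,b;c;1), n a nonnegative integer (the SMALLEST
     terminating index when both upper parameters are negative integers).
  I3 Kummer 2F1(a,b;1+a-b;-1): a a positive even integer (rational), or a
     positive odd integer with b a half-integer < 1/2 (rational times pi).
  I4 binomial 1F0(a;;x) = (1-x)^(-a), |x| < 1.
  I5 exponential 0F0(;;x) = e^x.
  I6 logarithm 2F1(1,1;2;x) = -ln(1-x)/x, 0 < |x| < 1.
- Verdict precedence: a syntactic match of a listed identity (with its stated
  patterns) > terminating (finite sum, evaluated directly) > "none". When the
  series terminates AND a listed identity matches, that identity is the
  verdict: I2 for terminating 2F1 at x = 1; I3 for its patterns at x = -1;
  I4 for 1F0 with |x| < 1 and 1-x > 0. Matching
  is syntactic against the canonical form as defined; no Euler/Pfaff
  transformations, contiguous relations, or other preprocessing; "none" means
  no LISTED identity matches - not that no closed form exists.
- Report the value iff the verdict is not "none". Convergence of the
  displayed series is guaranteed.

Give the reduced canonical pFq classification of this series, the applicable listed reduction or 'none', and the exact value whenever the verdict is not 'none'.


Canonical form: C = -\frac{4}{3} times 2F1 with upper {-\frac{3}{2}, 1}, lower {\frac{7}{2}}, x = -1. Verdict: Kummer's theorem (I3) fires (x = -1; c = \frac{7}{2} equals 1+a-b for upper {-\frac{3}{2}, 1}: listed pattern). Value: \left(-\frac{5}{8}\right) \cdot \pi.

Key step: with t_0 = -\frac{4}{3}, cancel k^2 + 1 from the displayed ratio first; then C = -4/3.
Step ratio: r(k) = -1 * (k-\frac{3}{2}) (k+1) / [(k+\frac{7}{2}) (k+1)] ; factor over Q: parameters, x = -1, and C = -\frac{4}{3}.


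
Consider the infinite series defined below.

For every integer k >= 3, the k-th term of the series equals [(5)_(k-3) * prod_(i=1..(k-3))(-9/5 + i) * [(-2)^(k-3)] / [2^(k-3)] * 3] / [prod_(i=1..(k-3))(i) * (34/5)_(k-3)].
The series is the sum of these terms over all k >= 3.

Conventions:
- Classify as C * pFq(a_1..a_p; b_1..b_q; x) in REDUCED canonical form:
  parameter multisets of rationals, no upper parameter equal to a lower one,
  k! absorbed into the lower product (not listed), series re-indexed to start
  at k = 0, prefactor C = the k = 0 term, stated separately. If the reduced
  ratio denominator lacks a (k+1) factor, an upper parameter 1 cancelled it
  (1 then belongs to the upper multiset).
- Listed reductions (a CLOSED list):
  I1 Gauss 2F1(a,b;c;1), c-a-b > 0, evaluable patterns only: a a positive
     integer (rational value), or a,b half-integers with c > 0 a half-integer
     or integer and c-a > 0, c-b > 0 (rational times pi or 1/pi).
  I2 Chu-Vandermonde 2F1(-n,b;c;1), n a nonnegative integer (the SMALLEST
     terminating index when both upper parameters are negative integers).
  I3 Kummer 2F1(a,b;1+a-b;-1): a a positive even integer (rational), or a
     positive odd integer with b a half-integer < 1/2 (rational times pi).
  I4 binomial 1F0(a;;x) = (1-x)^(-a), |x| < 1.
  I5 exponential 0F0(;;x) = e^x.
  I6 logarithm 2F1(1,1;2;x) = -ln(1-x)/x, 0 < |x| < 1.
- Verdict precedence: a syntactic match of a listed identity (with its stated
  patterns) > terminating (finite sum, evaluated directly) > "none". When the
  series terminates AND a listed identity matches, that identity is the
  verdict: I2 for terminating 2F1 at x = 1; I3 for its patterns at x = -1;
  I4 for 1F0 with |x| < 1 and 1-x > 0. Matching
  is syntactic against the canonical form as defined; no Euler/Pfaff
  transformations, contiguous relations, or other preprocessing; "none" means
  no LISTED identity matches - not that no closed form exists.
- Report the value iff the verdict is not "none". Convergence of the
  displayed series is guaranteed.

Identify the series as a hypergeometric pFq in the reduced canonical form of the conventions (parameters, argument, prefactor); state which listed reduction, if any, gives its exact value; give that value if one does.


Reduced: x = -1, 2F1, upper = {-4/5, 5}, lower = {34/5}, C = 3. Verdict: none (x = -1): each listed identity misses the multisets {-4/5, 5} ; {34/5}.

Key observation: t_0 = 3 here, and the running product (C = 3) telescopes to a rising factorial.
Ratio: r(k) = (-1) * (k-4/5) (k+5) / [(k+34/5) (k+1)] - rational in k. x = (-1); t_0 = 3; negate the roots.


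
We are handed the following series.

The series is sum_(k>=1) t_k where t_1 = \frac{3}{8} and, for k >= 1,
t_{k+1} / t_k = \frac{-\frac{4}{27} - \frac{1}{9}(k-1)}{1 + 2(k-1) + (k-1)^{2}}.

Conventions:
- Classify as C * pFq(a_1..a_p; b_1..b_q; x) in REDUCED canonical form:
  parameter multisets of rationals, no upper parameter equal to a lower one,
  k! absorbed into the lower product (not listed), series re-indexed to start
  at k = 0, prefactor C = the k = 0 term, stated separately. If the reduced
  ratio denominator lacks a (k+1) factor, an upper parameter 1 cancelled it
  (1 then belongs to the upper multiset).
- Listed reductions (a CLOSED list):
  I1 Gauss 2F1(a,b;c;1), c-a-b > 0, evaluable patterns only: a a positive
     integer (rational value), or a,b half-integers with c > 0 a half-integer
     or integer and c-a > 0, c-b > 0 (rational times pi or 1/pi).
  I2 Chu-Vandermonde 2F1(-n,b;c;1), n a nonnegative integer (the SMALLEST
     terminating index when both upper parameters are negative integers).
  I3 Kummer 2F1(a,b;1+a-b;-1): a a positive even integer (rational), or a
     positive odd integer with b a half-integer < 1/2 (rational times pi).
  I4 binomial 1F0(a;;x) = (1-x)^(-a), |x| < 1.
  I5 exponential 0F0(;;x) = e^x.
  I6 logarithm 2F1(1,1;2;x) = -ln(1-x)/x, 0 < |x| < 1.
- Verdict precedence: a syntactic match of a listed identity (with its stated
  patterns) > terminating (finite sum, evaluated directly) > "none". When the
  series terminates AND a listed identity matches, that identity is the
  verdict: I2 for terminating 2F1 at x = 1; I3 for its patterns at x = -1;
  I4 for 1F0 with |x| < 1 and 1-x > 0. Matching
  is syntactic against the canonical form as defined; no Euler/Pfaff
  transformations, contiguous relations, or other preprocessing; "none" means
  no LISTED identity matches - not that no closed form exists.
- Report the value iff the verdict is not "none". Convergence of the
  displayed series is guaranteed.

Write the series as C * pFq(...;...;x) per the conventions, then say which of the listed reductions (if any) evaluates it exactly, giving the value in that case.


With C = \frac{3}{8}: the canonical form is 1F1(\frac{4}{3}; 1; -\frac{1}{9}). Verdict: none. Every listed pattern misses the 1F1 form at -\frac{1}{9}, upper {\frac{4}{3}}.

Key observation: from the first term \frac{3}{8}: roots of the ratio polynomials (C = 3/8, x = -1/9) are the negated parameters.
Step ratio: r(k) = -\frac{1}{9} * (k+\frac{4}{3}) / [(k+1) (k+1)] ; factor over Q: parameters, x = -\frac{1}{9}, and C = \frac{3}{8}.


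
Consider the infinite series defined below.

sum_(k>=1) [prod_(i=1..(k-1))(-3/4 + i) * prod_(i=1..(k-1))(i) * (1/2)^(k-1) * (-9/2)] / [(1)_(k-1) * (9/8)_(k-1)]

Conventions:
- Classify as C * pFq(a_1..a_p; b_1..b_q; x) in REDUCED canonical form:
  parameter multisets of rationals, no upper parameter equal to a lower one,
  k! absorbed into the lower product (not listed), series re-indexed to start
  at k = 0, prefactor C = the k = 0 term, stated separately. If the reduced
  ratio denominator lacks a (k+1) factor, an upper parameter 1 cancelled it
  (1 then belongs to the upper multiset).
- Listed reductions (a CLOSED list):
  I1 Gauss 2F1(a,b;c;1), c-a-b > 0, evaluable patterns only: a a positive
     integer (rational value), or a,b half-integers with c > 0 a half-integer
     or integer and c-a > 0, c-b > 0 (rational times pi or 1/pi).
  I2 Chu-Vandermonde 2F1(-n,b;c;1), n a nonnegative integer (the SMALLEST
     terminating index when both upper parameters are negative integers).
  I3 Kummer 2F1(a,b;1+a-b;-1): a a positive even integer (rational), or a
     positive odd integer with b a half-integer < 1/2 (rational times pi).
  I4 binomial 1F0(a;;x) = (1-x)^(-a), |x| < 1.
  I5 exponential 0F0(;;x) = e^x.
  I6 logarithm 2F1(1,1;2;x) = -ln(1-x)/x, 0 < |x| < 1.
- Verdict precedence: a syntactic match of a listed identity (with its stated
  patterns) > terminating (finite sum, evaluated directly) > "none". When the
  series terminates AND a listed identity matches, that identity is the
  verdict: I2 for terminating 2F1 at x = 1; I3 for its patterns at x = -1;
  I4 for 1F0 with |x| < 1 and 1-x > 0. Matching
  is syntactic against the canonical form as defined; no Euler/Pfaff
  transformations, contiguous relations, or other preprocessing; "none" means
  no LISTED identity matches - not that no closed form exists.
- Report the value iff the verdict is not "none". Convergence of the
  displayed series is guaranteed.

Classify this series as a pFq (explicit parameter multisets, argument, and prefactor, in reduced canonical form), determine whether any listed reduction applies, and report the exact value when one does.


This is -9/2 * 2F1(1/4, 1; 9/8; 1/2) in reduced canonical form. Verdict: none. A 2F1 with upper {1/4, 1} fits none of I1-I6 at x = 1/2; the sum runs forever.

Key observation: from the first term -9/2: the running product (C = -9/2, x = 1/2) telescopes to a rising factorial.
Consecutive-term ratio: r(k) = (1/2) * (k+1/4) (k+1) / [(k+9/8) (k+1)] - rational in k. x = (1/2); t_0 = -9/2; negate the roots.


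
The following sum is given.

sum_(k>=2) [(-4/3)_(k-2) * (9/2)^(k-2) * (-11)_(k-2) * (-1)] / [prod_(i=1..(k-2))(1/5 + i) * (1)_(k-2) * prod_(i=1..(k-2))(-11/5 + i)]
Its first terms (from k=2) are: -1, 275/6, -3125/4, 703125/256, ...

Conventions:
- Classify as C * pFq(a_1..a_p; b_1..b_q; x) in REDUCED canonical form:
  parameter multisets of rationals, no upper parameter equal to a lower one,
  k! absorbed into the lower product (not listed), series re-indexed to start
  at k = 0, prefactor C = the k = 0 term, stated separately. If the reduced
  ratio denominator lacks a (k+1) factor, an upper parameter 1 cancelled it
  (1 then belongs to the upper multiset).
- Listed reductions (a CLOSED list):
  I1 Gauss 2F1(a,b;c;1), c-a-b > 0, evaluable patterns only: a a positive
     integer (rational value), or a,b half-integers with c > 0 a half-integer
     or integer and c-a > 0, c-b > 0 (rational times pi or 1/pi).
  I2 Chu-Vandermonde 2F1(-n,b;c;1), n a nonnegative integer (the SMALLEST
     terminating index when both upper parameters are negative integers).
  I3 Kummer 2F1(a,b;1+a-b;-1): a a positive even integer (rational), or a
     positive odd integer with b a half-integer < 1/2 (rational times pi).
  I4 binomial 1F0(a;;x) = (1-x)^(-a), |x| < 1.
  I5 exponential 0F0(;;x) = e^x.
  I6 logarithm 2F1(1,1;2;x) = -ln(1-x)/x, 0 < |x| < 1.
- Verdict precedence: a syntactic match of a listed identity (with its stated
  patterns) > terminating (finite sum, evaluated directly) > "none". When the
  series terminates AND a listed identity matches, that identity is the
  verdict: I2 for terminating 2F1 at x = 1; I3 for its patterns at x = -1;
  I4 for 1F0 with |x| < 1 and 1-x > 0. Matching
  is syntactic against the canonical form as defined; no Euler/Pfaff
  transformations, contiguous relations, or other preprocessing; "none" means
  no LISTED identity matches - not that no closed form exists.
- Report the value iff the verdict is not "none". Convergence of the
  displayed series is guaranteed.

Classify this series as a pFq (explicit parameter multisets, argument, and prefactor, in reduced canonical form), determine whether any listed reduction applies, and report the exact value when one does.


Key observation: t_0 being -1, the lower running product (C = -1) is a rising factorial.
Step ratio: r(k) = (9/2) * (k-11) (k-4/3) / [(k-6/5) (k+6/5) (k+1)] ; factor over Q: parameters, x = (9/2), and C = -1.

With C = -1: the canonical form is 2F2(-11, -4/3; -6/5, 6/5; 9/2). Verdict: terminating - no listed pattern fits, but -11 in the upper list cuts the series at k = 11; direct evaluation. Hence: -2996563584520540841197/36924243833228623872.


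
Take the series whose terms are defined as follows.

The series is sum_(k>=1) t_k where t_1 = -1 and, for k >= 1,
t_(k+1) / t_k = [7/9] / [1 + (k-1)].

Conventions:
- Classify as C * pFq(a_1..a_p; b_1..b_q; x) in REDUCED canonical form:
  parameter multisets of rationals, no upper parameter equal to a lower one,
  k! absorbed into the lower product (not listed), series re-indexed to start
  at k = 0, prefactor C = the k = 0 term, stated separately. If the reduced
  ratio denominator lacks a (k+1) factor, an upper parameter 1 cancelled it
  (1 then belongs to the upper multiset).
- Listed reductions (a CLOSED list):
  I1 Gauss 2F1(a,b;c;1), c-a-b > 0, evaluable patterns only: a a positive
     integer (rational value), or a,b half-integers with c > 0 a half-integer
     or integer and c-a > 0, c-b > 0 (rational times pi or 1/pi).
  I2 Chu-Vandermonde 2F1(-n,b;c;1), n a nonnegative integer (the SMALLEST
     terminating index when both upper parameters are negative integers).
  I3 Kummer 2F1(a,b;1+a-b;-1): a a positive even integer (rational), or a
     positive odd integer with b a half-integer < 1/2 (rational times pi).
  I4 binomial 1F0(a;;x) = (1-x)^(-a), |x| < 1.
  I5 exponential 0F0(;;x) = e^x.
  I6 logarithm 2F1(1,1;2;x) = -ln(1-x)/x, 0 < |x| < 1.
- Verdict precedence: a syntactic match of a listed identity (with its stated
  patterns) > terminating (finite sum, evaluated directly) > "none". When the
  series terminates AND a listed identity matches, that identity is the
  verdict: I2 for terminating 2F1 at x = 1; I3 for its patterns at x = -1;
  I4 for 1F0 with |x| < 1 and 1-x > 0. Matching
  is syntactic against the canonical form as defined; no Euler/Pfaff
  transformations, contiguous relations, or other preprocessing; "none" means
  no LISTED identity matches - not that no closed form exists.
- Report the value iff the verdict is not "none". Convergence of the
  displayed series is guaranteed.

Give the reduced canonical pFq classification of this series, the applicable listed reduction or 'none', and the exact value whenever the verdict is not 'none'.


Key step: t_0 being -1, the expanded ratio factors over Q; C = -1, roots give parameters.
Step ratio: r(k) = (7/9) * 1 / [(k+1)] - poly over poly, x = (7/9) from leading terms; C = -1 at k = 0.

Classification (C = -1): 0F0 with upper {-}, lower {-}, argument x = 7/9. Verdict: exponential (I5) applies (the 0F0 exponential series at x = 7/9). Hence: (-1) * e^(7/9).


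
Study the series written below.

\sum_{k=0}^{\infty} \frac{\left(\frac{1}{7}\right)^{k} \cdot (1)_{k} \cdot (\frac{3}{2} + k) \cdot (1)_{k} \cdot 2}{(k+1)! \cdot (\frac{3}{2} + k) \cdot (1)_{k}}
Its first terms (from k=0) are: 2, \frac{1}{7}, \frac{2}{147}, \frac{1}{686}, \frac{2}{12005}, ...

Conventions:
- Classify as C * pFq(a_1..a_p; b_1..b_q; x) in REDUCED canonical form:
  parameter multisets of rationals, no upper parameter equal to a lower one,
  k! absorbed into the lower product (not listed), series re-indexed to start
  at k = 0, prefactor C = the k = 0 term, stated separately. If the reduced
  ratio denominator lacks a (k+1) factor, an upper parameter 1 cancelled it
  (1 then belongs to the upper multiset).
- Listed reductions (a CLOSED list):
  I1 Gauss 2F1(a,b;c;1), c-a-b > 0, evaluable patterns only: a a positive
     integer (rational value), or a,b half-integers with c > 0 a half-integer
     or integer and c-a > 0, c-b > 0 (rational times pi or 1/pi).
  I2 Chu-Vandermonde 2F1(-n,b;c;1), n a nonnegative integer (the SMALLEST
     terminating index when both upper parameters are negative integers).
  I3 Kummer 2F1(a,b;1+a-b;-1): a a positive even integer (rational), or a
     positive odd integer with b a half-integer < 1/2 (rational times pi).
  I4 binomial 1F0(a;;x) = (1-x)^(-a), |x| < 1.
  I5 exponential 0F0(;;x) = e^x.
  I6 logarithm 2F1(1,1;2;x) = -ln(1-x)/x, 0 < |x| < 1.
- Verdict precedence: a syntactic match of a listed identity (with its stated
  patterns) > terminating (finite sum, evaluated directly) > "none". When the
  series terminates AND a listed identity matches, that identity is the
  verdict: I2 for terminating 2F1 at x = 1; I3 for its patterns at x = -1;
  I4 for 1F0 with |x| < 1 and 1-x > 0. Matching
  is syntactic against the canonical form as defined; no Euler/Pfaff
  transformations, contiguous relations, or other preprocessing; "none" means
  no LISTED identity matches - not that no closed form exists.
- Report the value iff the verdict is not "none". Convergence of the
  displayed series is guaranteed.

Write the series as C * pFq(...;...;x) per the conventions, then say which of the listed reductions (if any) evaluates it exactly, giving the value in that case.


Classification (C = 2): 2F1 with upper {1, 1}, lower {2}, argument x = \frac{1}{7}. Verdict at x = \frac{1}{7}: the logarithmic series (I6) matches (the logarithm: parameters (1,1;2), x = \frac{1}{7}). Value: \left(-14\right) \cdot \ln\left(\frac{6}{7}\right).

Key step: with t_0 = 2, (1)_k (C = 2, x = 1/7) is k! itself.
Adjacent-term ratio: r(k) = \frac{1}{7} * (k+1) (k+1) / [(k+2) (k+1)] ; factor over Q: parameters, x = \frac{1}{7}, and C = 2.


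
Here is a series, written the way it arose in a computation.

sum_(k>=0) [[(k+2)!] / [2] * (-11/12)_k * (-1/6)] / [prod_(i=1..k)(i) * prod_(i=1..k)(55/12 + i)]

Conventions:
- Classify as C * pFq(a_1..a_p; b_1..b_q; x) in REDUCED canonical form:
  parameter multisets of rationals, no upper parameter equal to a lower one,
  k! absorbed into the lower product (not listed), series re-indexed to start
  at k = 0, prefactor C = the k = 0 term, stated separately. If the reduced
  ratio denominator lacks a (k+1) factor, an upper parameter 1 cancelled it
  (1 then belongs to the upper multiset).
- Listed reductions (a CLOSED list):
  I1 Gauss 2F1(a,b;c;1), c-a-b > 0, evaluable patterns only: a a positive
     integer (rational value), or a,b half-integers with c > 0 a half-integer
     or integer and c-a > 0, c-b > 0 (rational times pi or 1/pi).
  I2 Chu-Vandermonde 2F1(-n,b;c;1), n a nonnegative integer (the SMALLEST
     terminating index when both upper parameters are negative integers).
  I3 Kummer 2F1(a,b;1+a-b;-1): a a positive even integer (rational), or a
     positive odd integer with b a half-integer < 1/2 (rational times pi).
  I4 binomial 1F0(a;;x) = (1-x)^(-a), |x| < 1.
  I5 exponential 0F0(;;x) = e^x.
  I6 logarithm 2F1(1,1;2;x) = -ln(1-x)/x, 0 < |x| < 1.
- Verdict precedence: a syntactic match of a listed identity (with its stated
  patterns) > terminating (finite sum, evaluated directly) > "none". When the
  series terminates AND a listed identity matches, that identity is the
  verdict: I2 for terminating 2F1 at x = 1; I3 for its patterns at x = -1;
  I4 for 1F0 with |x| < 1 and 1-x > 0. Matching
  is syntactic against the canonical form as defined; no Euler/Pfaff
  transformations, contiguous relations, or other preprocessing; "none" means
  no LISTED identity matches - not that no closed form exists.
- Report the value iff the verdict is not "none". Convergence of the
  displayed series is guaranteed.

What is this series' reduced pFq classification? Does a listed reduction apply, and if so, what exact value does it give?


At argument 1: a 2F1 with upper {-11/12, 3}, lower {67/12}, scaled by C = -1/6. Verdict: Gauss (I1, integer-parameter pattern) matches (x = 1: the Gamma ratio telescopes since c-a-b = 7/2 > 0 and a = 3 in Z>0). Hence: -6665/81648.

First insight: x = 1 and the lower running product (prefactor -1/6) is a rising factorial.
Term ratio: r(k) = 1 * (k-11/12) (k+3) / [(k+67/12) (k+1)] - rational in k. x = 1; t_0 = -1/6; negate the roots.


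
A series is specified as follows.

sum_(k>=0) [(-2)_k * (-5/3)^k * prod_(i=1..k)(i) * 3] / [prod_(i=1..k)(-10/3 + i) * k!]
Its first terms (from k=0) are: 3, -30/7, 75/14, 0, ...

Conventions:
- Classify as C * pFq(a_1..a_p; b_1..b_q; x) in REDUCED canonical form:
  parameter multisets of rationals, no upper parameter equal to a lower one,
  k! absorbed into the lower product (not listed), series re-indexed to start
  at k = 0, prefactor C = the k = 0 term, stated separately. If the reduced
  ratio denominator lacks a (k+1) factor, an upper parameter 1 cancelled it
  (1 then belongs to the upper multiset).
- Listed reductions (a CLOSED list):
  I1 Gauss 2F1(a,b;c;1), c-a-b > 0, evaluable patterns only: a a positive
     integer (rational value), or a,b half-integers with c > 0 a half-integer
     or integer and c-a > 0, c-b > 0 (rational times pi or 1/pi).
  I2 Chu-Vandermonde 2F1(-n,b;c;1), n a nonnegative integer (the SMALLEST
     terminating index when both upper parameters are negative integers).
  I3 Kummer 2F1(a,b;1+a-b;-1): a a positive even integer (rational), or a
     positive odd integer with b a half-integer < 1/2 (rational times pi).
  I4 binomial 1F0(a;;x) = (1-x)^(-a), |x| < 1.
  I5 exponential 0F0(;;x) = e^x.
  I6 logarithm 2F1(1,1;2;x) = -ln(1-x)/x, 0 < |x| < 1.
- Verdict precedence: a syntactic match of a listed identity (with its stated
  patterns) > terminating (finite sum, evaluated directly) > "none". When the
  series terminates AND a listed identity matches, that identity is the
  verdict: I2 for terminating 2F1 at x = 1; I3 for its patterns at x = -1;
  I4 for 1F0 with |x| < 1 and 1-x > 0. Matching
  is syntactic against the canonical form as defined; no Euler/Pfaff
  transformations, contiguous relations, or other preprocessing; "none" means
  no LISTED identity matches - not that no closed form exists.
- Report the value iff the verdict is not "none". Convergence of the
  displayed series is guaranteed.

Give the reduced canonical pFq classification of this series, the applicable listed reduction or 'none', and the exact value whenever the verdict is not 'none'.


This is 3 * 2F1(-2, 1; -7/3; -5/3) in reduced canonical form. Verdict: terminating - no listed pattern fits, but -2 in the upper list cuts the series at k = 2; direct evaluation. Hence: 57/14.

Key step: t_0 = 3 here, and the lower running product (C = 3) is a rising factorial.
Adjacent-term ratio: r(k) = (-5/3) * (k-2) (k+1) / [(k-7/3) (k+1)] - poly over poly, x = (-5/3) from leading terms; C = 3 at k = 0.


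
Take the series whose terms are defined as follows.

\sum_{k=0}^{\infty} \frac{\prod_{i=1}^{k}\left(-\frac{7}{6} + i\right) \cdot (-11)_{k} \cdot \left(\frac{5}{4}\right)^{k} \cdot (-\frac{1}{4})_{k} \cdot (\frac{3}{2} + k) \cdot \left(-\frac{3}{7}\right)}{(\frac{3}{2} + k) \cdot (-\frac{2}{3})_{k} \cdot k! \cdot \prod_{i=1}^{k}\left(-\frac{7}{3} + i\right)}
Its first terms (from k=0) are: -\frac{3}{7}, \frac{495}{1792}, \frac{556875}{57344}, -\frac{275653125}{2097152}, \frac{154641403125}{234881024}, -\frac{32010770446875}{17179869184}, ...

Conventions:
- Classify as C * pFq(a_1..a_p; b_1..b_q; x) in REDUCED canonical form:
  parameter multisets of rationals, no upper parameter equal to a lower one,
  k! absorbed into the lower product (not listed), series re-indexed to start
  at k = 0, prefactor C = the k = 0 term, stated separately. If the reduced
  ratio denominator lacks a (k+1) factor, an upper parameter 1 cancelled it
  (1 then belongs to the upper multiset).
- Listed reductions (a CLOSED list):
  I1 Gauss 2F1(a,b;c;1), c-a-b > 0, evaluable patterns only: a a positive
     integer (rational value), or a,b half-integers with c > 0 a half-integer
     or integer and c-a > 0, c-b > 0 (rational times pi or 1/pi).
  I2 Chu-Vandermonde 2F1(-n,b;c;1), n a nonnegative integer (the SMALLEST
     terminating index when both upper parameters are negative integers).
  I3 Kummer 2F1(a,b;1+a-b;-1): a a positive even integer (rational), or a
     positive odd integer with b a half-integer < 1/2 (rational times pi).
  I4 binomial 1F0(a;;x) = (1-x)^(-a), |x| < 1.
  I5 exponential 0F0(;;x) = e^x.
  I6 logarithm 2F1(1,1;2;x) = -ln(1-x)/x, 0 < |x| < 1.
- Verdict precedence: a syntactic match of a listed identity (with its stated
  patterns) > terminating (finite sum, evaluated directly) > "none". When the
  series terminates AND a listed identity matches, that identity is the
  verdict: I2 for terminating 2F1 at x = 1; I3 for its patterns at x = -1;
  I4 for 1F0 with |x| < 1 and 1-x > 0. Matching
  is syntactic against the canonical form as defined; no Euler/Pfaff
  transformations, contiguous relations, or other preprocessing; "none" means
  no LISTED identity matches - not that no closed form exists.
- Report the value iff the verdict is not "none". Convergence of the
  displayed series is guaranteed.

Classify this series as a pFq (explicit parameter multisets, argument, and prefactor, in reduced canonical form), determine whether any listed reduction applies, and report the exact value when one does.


The tell: x = \frac{5}{4} and the lower running product (C = -3/7, x = 5/4) is a rising factorial.
Consecutive-term ratio: r(k) = \frac{5}{4} * (k-11) (k-\frac{1}{4}) (k-\frac{1}{6}) / [(k-\frac{4}{3}) (k-\frac{2}{3}) (k+1)] - rational; roots negated = parameters, x = \frac{5}{4}, C = -\frac{3}{7}.

Reduced: x = \frac{5}{4}, 3F2, upper = {-11, -\frac{1}{4}, -\frac{1}{6}}, lower = {-\frac{4}{3}, -\frac{2}{3}}, C = -\frac{3}{7}. Verdict: terminating at k = 11: the factor (-11)_k kills every later term; summing the 12 survivors is exact. Its exact value is -\frac{4184710304467085041776069}{6875765599058203431141376}.
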